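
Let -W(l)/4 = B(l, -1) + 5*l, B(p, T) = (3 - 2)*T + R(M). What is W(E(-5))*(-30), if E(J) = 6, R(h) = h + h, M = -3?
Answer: 2760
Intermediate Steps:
R(h) = 2*h
B(p, T) = -6 + T (B(p, T) = (3 - 2)*T + 2*(-3) = 1*T - 6 = T - 6 = -6 + T)
W(l) = 28 - 20*l (W(l) = -4*((-6 - 1) + 5*l) = -4*(-7 + 5*l) = 28 - 20*l)
W(E(-5))*(-30) = (28 - 20*6)*(-30) = (28 - 120)*(-30) = -92*(-30) = 2760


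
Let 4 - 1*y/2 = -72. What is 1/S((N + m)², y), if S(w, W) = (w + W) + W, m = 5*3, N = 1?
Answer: 1/560 ≈ 0.0017857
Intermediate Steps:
m = 15
y = 152 (y = 8 - 2*(-72) = 8 + 144 = 152)
S(w, W) = w + 2*W (S(w, W) = (W + w) + W = w + 2*W)
1/S((N + m)², y) = 1/((1 + 15)² + 2*152) = 1/(16² + 304) = 1/(256 + 304) = 1/560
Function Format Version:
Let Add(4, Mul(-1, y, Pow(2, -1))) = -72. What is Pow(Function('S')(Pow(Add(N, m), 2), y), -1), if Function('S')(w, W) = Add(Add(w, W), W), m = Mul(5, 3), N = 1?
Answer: Rational(1, 560) ≈ 0.0017857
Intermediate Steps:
m = 15
y = 152 (y = Add(8, Mul(-2, -72)) = Add(8, 144) = 152)
Function('S')(w, W) = Add(w, Mul(2, W)) (Function('S')(w, W) = Add(Add(W, w), W) = Add(w, Mul(2, W)))
Pow(Function('S')(Pow(Add(N, m), 2), y), -1) = Pow(Add(Pow(Add(1, 15), 2), Mul(2, 152)), -1) = Pow(Add(Pow(16, 2), 304), -1) = Pow(Add(256, 304), -1) = Pow(560, -1) = Rational(1, 560)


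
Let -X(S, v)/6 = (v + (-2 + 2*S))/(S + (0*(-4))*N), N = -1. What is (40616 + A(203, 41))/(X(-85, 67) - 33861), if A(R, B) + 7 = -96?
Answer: -688721/575763 ≈ -1.1962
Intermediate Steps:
A(R, B) = -103 (A(R, B) = -7 - 96 = -103)
X(S, v) = -6*(-2 + v + 2*S)/S (X(S, v) = -6*(v + (-2 + 2*S))/(S + (0*(-4))*(-1)) = -6*(-2 + v + 2*S)/(S + 0*(-1)) = -6*(-2 + v + 2*S)/(S + 0) = -6*(-2 + v + 2*S)/S)
(40616 + A(203, 41))/(X(-85, 67) - 33861) = (40616 - 103)/(6*(2 - 1*67 - 2*(-85))/(-85) - 33861) = 40513/(6*(-1/85)*(2 - 67 + 170) - 33861) = 40513/(6*(-1/85)*105 - 33861) = 40513/(-126/17 - 33861) = 40513/(-575763/17) = 40513*(-17/575763) = -688721/575763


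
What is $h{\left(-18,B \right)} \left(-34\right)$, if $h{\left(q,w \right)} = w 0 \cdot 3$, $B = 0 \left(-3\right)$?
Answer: $0$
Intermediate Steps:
$B = 0$
$h{\left(q,w \right)} = 0$ ($h{\left(q,w \right)} = 0 \cdot 3 = 0$)
$h{\left(-18,B \right)} \left(-34\right) = 0 \left(-34\right) = 0$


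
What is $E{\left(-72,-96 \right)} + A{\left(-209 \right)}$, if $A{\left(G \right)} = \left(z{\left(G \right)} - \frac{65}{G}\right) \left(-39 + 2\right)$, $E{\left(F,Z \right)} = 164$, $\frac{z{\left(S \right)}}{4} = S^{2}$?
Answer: $- \frac{1351108821}{209} \approx -6.4646 \cdot 10^{6}$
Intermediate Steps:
$z{\left(S \right)} = 4 S^{2}$
$A{\left(G \right)} = - 148 G^{2} + \frac{2405}{G}$ ($A{\left(G \right)} = \left(4 G^{2} - \frac{65}{G}\right) \left(-39 + 2\right) = \left(- \frac{65}{G} + 4 G^{2}\right) \left(-37\right) = - 148 G^{2} + \frac{2405}{G}$)
$E{\left(-72,-96 \right)} + A{\left(-209 \right)} = 164 + \frac{37 \left(65 - 4 \left(-209\right)^{3}\right)}{-209} = 164 + 37 \left(- \frac{1}{209}\right) \left(65 - -36517316\right) = 164 + 37 \left(- \frac{1}{209}\right) \left(65 + 36517316\right) = 164 + 37 \left(- \frac{1}{209}\right) 36517381 = 164 - \frac{1351143097}{209} = - \frac{1351108821}{209}$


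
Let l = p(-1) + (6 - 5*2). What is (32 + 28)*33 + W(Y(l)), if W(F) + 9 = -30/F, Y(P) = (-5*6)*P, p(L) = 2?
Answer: 3941/2 ≈ 1970.5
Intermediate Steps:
l = -2 (l = 2 + (6 - 5*2) = 2 + (6 - 10) = 2 - 4 = -2)
Y(P) = -30*P
W(F) = -9 - 30/F
(32 + 28)*33 + W(Y(l)) = (32 + 28)*33 + (-9 - 30/((-30*(-2)))) = 60*33 + (-9 - 30/60) = 1980 + (-9 - 30*1/60) = 1980 + (-9 - ½) = 1980 - 19/2 = 3941/2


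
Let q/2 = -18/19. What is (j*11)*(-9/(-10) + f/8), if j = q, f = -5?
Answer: -1089/190 ≈ -5.7316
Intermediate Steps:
q = -36/19 (q = 2*(-18/19) = -36/19 ≈ -1.8947)
j = -36/19 ≈ -1.8947
(j*11)*(-9/(-10) + f/8) = (-36/19*11)*(-9/(-10) - 5/8) = -396*(-9*(-⅒) - 5*⅛)/19 = -396*(9/10 - 5/8)/19 = -396/19*11/40 = -1089/190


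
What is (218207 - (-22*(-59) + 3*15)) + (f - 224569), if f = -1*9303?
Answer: -17008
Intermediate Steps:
f = -9303
(218207 - (-22*(-59) + 3*15)) + (f - 224569) = (218207 - (-22*(-59) + 3*15)) + (-9303 - 224569) = (218207 - (1298 + 45)) - 233872 = (218207 - 1*1343) - 233872 = (218207 - 1343) - 233872 = 216864 - 233872 = -17008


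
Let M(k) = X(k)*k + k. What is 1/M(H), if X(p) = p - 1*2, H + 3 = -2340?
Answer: 1/5491992 ≈ 1.8208e-7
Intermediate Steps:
H = -2343 (H = -3 - 2340 = -2343)
X(p) = -2 + p (X(p) = p - 2 = -2 + p)
M(k) = k + k*(-2 + k) (M(k) = (-2 + k)*k + k = k*(-2 + k) + k = k + k*(-2 + k))
1/M(H) = 1/(-2343*(-1 - 2343)) = 1/(-2343*(-2344)) = 1/5491992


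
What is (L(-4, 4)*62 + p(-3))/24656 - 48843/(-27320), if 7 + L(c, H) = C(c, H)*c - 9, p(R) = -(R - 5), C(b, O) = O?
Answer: 71893043/42100120 ≈ 1.7077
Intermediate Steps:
p(R) = 5 - R (p(R) = -(-5 + R) = 5 - R)
L(c, H) = -16 + H*c (L(c, H) = -7 + (H*c - 9) = -7 + (-9 + H*c) = -16 + H*c)
(L(-4, 4)*62 + p(-3))/24656 - 48843/(-27320) = ((-16 + 4*(-4))*62 + (5 - 1*(-3)))/24656 - 48843/(-27320) = ((-16 - 16)*62 + (5 + 3))*(1/24656) - 48843*(-1/27320) = (-32*62 + 8)*(1/24656) + 48843/27320 = (-1984 + 8)*(1/24656) + 48843/27320 = -1976*1/24656 + 48843/27320 = -247/3082 + 48843/27320 = 71893043/42100120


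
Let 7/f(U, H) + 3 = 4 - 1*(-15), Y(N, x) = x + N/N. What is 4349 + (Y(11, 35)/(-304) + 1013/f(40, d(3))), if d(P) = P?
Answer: 3545413/532 ≈ 6664.3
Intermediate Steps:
Y(N, x) = 1 + x (Y(N, x) = x + 1 = 1 + x)
f(U, H) = 7/16 (f(U, H) = 7/(-3 + (4 - 1*(-15))) = 7/(-3 + (4 + 15)) = 7/(-3 + 19) = 7/16)
4349 + (Y(11, 35)/(-304) + 1013/f(40, d(3))) = 4349 + ((1 + 35)/(-304) + 1013/(7/16)) = 4349 + (36*(-1/304) + 1013*(16/7)) = 4349 + (-9/76 + 16208/7) = 4349 + 1231745/532 = 3545413/532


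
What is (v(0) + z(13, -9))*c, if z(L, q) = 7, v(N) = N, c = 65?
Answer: 455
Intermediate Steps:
(v(0) + z(13, -9))*c = (0 + 7)*65 = 7*65 = 455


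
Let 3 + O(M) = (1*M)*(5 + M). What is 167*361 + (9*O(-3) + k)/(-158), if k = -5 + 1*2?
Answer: 4762715/79 ≈ 60288.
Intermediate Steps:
O(M) = -3 + M*(5 + M) (O(M) = -3 + (1*M)*(5 + M) = -3 + M*(5 + M))
k = -3 (k = -5 + 2 = -3)
167*361 + (9*O(-3) + k)/(-158) = 167*361 + (9*(-3 + (-3)² + 5*(-3)) - 3)/(-158) = 60287 + (9*(-3 + 9 - 15) - 3)*(-1/158) = 60287 + (9*(-9) - 3)*(-1/158) = 60287 + (-81 - 3)*(-1/158) = 60287 - 84*(-1/158) = 60287 + 42/79 = 4762715/79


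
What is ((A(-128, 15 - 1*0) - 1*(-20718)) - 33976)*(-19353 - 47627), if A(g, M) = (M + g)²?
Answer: 32753220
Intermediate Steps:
((A(-128, 15 - 1*0) - 1*(-20718)) - 33976)*(-19353 - 47627) = ((((15 - 1*0) - 128)² - 1*(-20718)) - 33976)*(-19353 - 47627) = ((((15 + 0) - 128)² + 20718) - 33976)*(-66980) = (((15 - 128)² + 20718) - 33976)*(-66980) = (((-113)² + 20718) - 33976)*(-66980) = ((12769 + 20718) - 33976)*(-66980) = (33487 - 33976)*(-66980) = -489*(-66980) = 32753220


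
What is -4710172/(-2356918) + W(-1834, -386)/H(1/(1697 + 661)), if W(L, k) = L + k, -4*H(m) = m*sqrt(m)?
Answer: 2355086/1178459 + 62817120*sqrt(262) ≈ 1.0168e+9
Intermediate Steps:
H(m) = -m**(3/2)/4 (H(m) = -m*sqrt(m)/4 = -m**(3/2)/4)
-4710172/(-2356918) + W(-1834, -386)/H(1/(1697 + 661)) = -4710172/(-2356918) + (-1834 - 386)/((-1/(4*(1697 + 661)**(3/2)))) = -4710172*(-1/2356918) - 2220*(-28296*sqrt(262)) = 2355086/1178459 - 2220*(-28296*sqrt(262)) = 2355086/1178459 - (-62817120)*sqrt(262) = 2355086/1178459 + 62817120*sqrt(262)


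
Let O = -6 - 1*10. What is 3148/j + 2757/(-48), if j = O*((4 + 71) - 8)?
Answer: -64721/1072 ≈ -60.374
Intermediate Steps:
O = -16 (O = -6 - 10 = -16)
j = -1072 (j = -16*((4 + 71) - 8) = -16*(75 - 8) = -16*67 = -1072)
3148/j + 2757/(-48) = 3148/(-1072) + 2757/(-48) = 3148*(-1/1072) + 2757*(-1/48) = -787/268 - 919/16 = -64721/1072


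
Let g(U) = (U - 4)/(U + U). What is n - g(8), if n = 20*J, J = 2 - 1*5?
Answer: -241/4 ≈ -60.250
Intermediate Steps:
g(U) = (-4 + U)/(2*U) (g(U) = (-4 + U)/((2*U)) = (-4 + U)*(1/(2*U)) = (-4 + U)/(2*U))
J = -3 (J = 2 - 5 = -3)
n = -60 (n = 20*(-3) = -60)
n - g(8) = -60 - (-4 + 8)/(2*8) = -60 - 4/(2*8) = -60 - 1*¼ = -60 - ¼ = -241/4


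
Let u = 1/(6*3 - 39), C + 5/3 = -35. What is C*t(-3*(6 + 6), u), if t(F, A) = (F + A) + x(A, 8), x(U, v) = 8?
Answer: 64790/63 ≈ 1028.4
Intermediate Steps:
C = -110/3 (C = -5/3 - 35 = -110/3 ≈ -36.667)
u = -1/21 (u = 1/(18 - 39) = 1/(-21) = -1/21 ≈ -0.047619)
t(F, A) = 8 + A + F (t(F, A) = (F + A) + 8 = (A + F) + 8 = 8 + A + F)
C*t(-3*(6 + 6), u) = -110*(8 - 1/21 - 3*(6 + 6))/3 = -110*(8 - 1/21 - 3*12)/3 = -110*(8 - 1/21 - 36)/3 = -110/3*(-589/21) = 64790/63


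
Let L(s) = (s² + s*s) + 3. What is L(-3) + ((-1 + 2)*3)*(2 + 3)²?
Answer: 96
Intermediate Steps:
L(s) = 3 + 2*s² (L(s) = (s² + s²) + 3 = 2*s² + 3 = 3 + 2*s²)
L(-3) + ((-1 + 2)*3)*(2 + 3)² = (3 + 2*(-3)²) + ((-1 + 2)*3)*(2 + 3)² = (3 + 2*9) + (1*3)*5² = (3 + 18) + 3*25 = 21 + 75 = 96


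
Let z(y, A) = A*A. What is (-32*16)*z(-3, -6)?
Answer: -18432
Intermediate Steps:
z(y, A) = A²
(-32*16)*z(-3, -6) = -32*16*(-6)² = -512*36 = -18432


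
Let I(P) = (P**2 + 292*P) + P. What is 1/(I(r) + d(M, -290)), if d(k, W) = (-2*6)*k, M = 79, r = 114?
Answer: 1/45450 ≈ 2.2002e-5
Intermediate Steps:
d(k, W) = -12*k
I(P) = P**2 + 293*P
1/(I(r) + d(M, -290)) = 1/(114*(293 + 114) - 12*79) = 1/(114*407 - 948) = 1/(46398 - 948) = 1/45450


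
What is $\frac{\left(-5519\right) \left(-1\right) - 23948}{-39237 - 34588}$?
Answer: $\frac{18429}{73825} \approx 0.24963$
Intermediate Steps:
$\frac{\left(-5519\right) \left(-1\right) - 23948}{-39237 - 34588} = \frac{5519 - 23948}{-73825} = \left(-18429\right) \left(- \frac{1}{73825}\right) = \frac{18429}{73825}$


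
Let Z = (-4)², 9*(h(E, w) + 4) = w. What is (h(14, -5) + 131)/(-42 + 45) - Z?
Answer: 706/27 ≈ 26.148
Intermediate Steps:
h(E, w) = -4 + w/9
Z = 16
(h(14, -5) + 131)/(-42 + 45) - Z = ((-4 + (⅑)*(-5)) + 131)/(-42 + 45) - 1*16 = ((-4 - 5/9) + 131)/3 - 16 = (-41/9 + 131)*(⅓) - 16 = (1138/9)*(⅓) - 16 = 1138/27 - 16 = 706/27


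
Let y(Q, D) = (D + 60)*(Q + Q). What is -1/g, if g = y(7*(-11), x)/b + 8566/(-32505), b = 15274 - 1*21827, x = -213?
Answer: 213005265/822015808 ≈ 0.25913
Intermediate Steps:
y(Q, D) = 2*Q*(60 + D) (y(Q, D) = (60 + D)*(2*Q) = 2*Q*(60 + D))
b = -6553 (b = 15274 - 21827 = -6553)
g = -822015808/213005265 (g = (2*(7*(-11))*(60 - 213))/(-6553) + 8566/(-32505) = (2*(-77)*(-153))*(-1/6553) + 8566*(-1/32505) = 23562*(-1/6553) - 8566/32505 = -23562/6553 - 8566/32505 = -822015808/213005265 ≈ -3.8591)
-1/g = -1/(-822015808/213005265) = -1*(-213005265/822015808) = 213005265/822015808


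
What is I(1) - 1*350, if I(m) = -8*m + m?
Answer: -357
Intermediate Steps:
I(m) = -7*m
I(1) - 1*350 = -7*1 - 1*350 = -7 - 350 = -357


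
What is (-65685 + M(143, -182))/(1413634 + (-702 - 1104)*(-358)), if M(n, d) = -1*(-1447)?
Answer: -32119/1030091 ≈ -0.031181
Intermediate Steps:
M(n, d) = 1447
(-65685 + M(143, -182))/(1413634 + (-702 - 1104)*(-358)) = (-65685 + 1447)/(1413634 + (-702 - 1104)*(-358)) = -64238/(1413634 - 1806*(-358)) = -64238/(1413634 + 646548) = -64238/2060182 = -64238*1/2060182 = -32119/1030091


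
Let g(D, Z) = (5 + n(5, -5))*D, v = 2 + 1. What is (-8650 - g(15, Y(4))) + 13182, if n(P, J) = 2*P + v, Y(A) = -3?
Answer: 4262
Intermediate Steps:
v = 3
n(P, J) = 3 + 2*P (n(P, J) = 2*P + 3 = 3 + 2*P)
g(D, Z) = 18*D (g(D, Z) = (5 + (3 + 2*5))*D = (5 + (3 + 10))*D = (5 + 13)*D = 18*D)
(-8650 - g(15, Y(4))) + 13182 = (-8650 - 18*15) + 13182 = (-8650 - 1*270) + 13182 = (-8650 - 270) + 13182 = -8920 + 13182 = 4262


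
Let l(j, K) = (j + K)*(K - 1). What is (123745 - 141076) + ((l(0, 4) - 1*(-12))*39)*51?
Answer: 30405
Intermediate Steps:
l(j, K) = (-1 + K)*(K + j) (l(j, K) = (K + j)*(-1 + K) = (-1 + K)*(K + j))
(123745 - 141076) + ((l(0, 4) - 1*(-12))*39)*51 = (123745 - 141076) + (((4² - 1*4 - 1*0 + 4*0) - 1*(-12))*39)*51 = -17331 + (((16 - 4 + 0 + 0) + 12)*39)*51 = -17331 + ((12 + 12)*39)*51 = -17331 + (24*39)*51 = -17331 + 936*51 = -17331 + 47736 = 30405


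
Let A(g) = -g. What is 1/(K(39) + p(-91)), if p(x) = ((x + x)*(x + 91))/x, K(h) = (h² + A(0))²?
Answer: 1/2313441 ≈ 4.3226e-7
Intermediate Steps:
K(h) = h⁴ (K(h) = (h² - 1*0)² = (h² + 0)² = (h²)² = h⁴)
p(x) = 182 + 2*x (p(x) = ((2*x)*(91 + x))/x = (2*x*(91 + x))/x = 182 + 2*x)
1/(K(39) + p(-91)) = 1/(39⁴ + (182 + 2*(-91))) = 1/(2313441 + (182 - 182)) = 1/(2313441 + 0) = 1/2313441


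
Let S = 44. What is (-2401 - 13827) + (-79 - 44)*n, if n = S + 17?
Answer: -23731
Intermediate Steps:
n = 61 (n = 44 + 17 = 61)
(-2401 - 13827) + (-79 - 44)*n = (-2401 - 13827) + (-79 - 44)*61 = -16228 - 123*61 = -16228 - 7503 = -23731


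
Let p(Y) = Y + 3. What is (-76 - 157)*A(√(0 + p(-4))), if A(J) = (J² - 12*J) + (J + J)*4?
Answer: 233 + 932*I ≈ 233.0 + 932.0*I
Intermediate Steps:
p(Y) = 3 + Y
A(J) = J² - 4*J (A(J) = (J² - 12*J) + (2*J)*4 = (J² - 12*J) + 8*J = J² - 4*J)
(-76 - 157)*A(√(0 + p(-4))) = (-76 - 157)*(√(0 + (3 - 4))*(-4 + √(0 + (3 - 4)))) = -233*√(0 - 1)*(-4 + √(0 - 1)) = -233*√(-1)*(-4 + √(-1)) = -233*I*(-4 + I)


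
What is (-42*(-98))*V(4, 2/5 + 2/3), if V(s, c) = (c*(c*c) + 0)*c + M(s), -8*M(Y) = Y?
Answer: 55186642/16875 ≈ 3270.3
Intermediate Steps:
M(Y) = -Y/8
V(s, c) = c**4 - s/8 (V(s, c) = (c*(c*c) + 0)*c - s/8 = (c*c**2 + 0)*c - s/8 = (c**3 + 0)*c - s/8 = c**3*c - s/8 = c**4 - s/8)
(-42*(-98))*V(4, 2/5 + 2/3) = (-42*(-98))*((2/5 + 2/3)**4 - 1/8*4) = 4116*((2*(1/5) + 2*(1/3))**4 - 1/2) = 4116*((2/5 + 2/3)**4 - 1/2) = 4116*((16/15)**4 - 1/2) = 4116*(65536/50625 - 1/2) = 4116*(80447/101250) = 55186642/16875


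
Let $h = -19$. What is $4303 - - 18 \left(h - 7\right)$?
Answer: $3835$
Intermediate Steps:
$4303 - - 18 \left(h - 7\right) = 4303 - - 18 \left(-19 - 7\right) = 4303 - \left(-18\right) \left(-26\right) = 4303 - 468 = 3835$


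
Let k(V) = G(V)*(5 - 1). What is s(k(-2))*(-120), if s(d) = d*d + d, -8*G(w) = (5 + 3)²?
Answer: -119040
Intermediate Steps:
G(w) = -8 (G(w) = -(5 + 3)²/8 = -⅛*8² = -⅛*64 = -8)
k(V) = -32 (k(V) = -8*(5 - 1) = -8*4 = -32)
s(d) = d + d² (s(d) = d² + d = d + d²)
s(k(-2))*(-120) = -32*(1 - 32)*(-120) = -32*(-31)*(-120) = 992*(-120) = -119040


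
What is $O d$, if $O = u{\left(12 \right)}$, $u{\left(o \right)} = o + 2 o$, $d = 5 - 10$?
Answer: $-180$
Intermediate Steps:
$d = -5$ ($d = 5 - 10 = -5$)
$u{\left(o \right)} = 3 o$
$O = 36$ ($O = 3 \cdot 12 = 36$)
$O d = 36 \left(-5\right) = -180$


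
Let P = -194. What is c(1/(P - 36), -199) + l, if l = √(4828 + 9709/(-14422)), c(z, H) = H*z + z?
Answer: 99/115 + 3*√111561712706/14422 ≈ 70.340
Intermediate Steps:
c(z, H) = z + H*z
l = 3*√111561712706/14422 (l = √(4828 + 9709*(-1/14422)) = √(4828 - 9709/14422) = √(69619707/14422) = 3*√111561712706/14422 ≈ 69.479)
c(1/(P - 36), -199) + l = (1 - 199)/(-194 - 36) + 3*√111561712706/14422 = -198/(-230) + 3*√111561712706/14422 = -1/230*(-198) + 3*√111561712706/14422 = 99/115 + 3*√111561712706/14422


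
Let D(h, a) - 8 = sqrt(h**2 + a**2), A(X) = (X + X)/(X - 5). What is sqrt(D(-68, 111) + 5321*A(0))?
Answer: sqrt(8 + sqrt(16945)) ≈ 11.755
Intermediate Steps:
A(X) = 2*X/(-5 + X) (A(X) = (2*X)/(-5 + X) = 2*X/(-5 + X))
D(h, a) = 8 + sqrt(a**2 + h**2) (D(h, a) = 8 + sqrt(h**2 + a**2) = 8 + sqrt(a**2 + h**2))
sqrt(D(-68, 111) + 5321*A(0)) = sqrt((8 + sqrt(111**2 + (-68)**2)) + 5321*(2*0/(-5 + 0))) = sqrt((8 + sqrt(12321 + 4624)) + 5321*(2*0/(-5))) = sqrt((8 + sqrt(16945)) + 5321*(2*0*(-1/5))) = sqrt((8 + sqrt(16945)) + 5321*0) = sqrt((8 + sqrt(16945)) + 0) = sqrt(8 + sqrt(16945))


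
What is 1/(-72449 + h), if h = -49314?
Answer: -1/121763 ≈ -8.2127e-6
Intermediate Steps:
1/(-72449 + h) = 1/(-72449 - 49314) = 1/(-121763) = -1/121763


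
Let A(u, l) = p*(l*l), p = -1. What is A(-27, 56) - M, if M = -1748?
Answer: -1388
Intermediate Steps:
A(u, l) = -l² (A(u, l) = -l*l = -l²)
A(-27, 56) - M = -1*56² - 1*(-1748) = -1*3136 + 1748 = -3136 + 1748 = -1388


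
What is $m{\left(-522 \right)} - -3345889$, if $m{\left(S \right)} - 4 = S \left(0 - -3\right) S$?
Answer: $4163345$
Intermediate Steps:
$m{\left(S \right)} = 4 + 3 S^{2}$ ($m{\left(S \right)} = 4 + S \left(0 - -3\right) S = 4 + S \left(0 + 3\right) S = 4 + S 3 S = 4 + 3 S S = 4 + 3 S^{2}$)
$m{\left(-522 \right)} - -3345889 = \left(4 + 3 \left(-522\right)^{2}\right) - -3345889 = \left(4 + 3 \cdot 272484\right) + 3345889 = \left(4 + 817452\right) + 3345889 = 817456 + 3345889 = 4163345$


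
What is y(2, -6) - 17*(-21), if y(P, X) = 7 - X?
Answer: 370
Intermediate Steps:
y(2, -6) - 17*(-21) = (7 - 1*(-6)) - 17*(-21) = (7 + 6) + 357 = 13 + 357 = 370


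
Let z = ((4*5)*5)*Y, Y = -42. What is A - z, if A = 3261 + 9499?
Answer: 16960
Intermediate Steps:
A = 12760
z = -4200 (z = ((4*5)*5)*(-42) = (20*5)*(-42) = 100*(-42) = -4200)
A - z = 12760 - 1*(-4200) = 12760 + 4200 = 16960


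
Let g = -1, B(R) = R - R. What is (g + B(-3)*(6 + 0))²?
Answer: 1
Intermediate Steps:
B(R) = 0
(g + B(-3)*(6 + 0))² = (-1 + 0*(6 + 0))² = (-1 + 0*6)² = (-1 + 0)² = (-1)² = 1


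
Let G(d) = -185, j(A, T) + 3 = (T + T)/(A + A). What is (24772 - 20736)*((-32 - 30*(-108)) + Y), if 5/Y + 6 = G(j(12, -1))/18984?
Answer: 1476782861312/114089 ≈ 1.2944e+7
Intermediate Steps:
j(A, T) = -3 + T/A (j(A, T) = -3 + (T + T)/(A + A) = -3 + (2*T)/((2*A)) = -3 + (2*T)*(1/(2*A)) = -3 + T/A)
Y = -94920/114089 (Y = 5/(-6 - 185/18984) = 5/(-114089/18984) = 5*(-18984/114089) = -94920/114089 ≈ -0.83198)
(24772 - 20736)*((-32 - 30*(-108)) + Y) = (24772 - 20736)*((-32 - 30*(-108)) - 94920/114089) = 4036*((-32 + 3240) - 94920/114089) = 4036*(3208 - 94920/114089) = 4036*(365902592/114089) = 1476782861312/114089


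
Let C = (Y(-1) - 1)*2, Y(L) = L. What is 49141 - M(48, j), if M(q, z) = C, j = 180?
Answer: 49145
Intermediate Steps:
C = -4 (C = (-1 - 1)*2 = -2*2 = -4)
M(q, z) = -4
49141 - M(48, j) = 49141 - 1*(-4) = 49141 + 4 = 49145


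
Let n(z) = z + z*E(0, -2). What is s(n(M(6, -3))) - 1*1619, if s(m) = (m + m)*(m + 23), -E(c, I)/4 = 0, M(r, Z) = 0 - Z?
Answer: -1463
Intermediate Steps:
M(r, Z) = -Z
E(c, I) = 0 (E(c, I) = -4*0 = 0)
n(z) = z (n(z) = z + z*0 = z + 0 = z)
s(m) = 2*m*(23 + m) (s(m) = (2*m)*(23 + m) = 2*m*(23 + m))
s(n(M(6, -3))) - 1*1619 = 2*(-1*(-3))*(23 - 1*(-3)) - 1*1619 = 2*3*(23 + 3) - 1619 = 2*3*26 - 1619 = 156 - 1619 = -1463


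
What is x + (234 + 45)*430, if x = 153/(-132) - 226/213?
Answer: 1124338033/9372 ≈ 1.1997e+5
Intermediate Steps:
x = -20807/9372 (x = 153*(-1/132) - 226*1/213 = -51/44 - 226/213 = -20807/9372 ≈ -2.2201)
x + (234 + 45)*430 = -20807/9372 + (234 + 45)*430 = -20807/9372 + 279*430 = -20807/9372 + 119970 = 1124338033/9372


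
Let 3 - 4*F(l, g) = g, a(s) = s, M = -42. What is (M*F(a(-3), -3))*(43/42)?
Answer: -129/2 ≈ -64.500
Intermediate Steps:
F(l, g) = ¾ - g/4
(M*F(a(-3), -3))*(43/42) = (-42*(¾ - ¼*(-3)))*(43/42) = (-42*(¾ + ¾))*(43*(1/42)) = -42*3/2*(43/42) = -63*43/42 = -129/2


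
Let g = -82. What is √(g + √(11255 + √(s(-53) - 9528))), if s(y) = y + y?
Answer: √(-82 + √(11255 + I*√9634)) ≈ 4.9084 + 0.04712*I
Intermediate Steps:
s(y) = 2*y
√(g + √(11255 + √(s(-53) - 9528))) = √(-82 + √(11255 + √(2*(-53) - 9528))) = √(-82 + √(11255 + √(-106 - 9528))) = √(-82 + √(11255 + √(-9634))) = √(-82 + √(11255 + I*√9634))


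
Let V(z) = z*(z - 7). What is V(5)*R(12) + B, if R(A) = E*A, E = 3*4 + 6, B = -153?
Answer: -2313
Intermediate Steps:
E = 18 (E = 12 + 6 = 18)
V(z) = z*(-7 + z)
R(A) = 18*A
V(5)*R(12) + B = (5*(-7 + 5))*(18*12) - 153 = (5*(-2))*216 - 153 = -10*216 - 153 = -2160 - 153 = -2313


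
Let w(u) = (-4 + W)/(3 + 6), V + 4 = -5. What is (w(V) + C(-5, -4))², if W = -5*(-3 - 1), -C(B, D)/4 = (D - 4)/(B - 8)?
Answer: 6400/13689 ≈ 0.46753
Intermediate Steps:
V = -9 (V = -4 - 5 = -9)
C(B, D) = -4*(-4 + D)/(-8 + B) (C(B, D) = -4*(D - 4)/(B - 8) = -4*(-4 + D)/(-8 + B))
W = 20 (W = -5*(-4) = 20)
w(u) = 16/9 (w(u) = (-4 + 20)/(3 + 6) = 16/9)
(w(V) + C(-5, -4))² = (16/9 + 4*(4 - 1*(-4))/(-8 - 5))² = (16/9 + 4*(4 + 4)/(-13))² = (16/9 + 4*(-1/13)*8)² = (16/9 - 32/13)² = (-80/117)² = 6400/13689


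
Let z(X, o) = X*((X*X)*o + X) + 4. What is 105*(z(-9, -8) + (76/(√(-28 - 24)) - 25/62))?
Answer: 38517045/62 - 3990*I*√13/13 ≈ 6.2124e+5 - 1106.6*I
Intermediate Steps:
z(X, o) = 4 + X*(X + o*X²) (z(X, o) = X*(X²*o + X) + 4 = X*(o*X² + X) + 4 = X*(X + o*X²) + 4 = 4 + X*(X + o*X²))
105*(z(-9, -8) + (76/(√(-28 - 24)) - 25/62)) = 105*((4 + (-9)² - 8*(-9)³) + (76/(√(-28 - 24)) - 25/62)) = 105*((4 + 81 - 8*(-729)) + (76/(√(-52)) - 25*1/62)) = 105*((4 + 81 + 5832) + (76/((2*I*√13)) - 25/62)) = 105*(5917 + (76*(-I*√13/26) - 25/62)) = 105*(5917 + (-38*I*√13/13 - 25/62)) = 105*(5917 + (-25/62 - 38*I*√13/13)) = 105*(366829/62 - 38*I*√13/13) = 38517045/62 - 3990*I*√13/13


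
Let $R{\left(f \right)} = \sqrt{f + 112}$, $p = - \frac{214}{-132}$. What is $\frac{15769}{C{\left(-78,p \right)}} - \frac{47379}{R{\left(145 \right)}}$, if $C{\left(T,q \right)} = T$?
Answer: $- \frac{1213}{6} - \frac{47379 \sqrt{257}}{257} \approx -3157.6$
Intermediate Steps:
$p = \frac{107}{66}$ ($p = \left(-214\right) \left(- \frac{1}{132}\right) = \frac{107}{66} \approx 1.6212$)
$R{\left(f \right)} = \sqrt{112 + f}$
$\frac{15769}{C{\left(-78,p \right)}} - \frac{47379}{R{\left(145 \right)}} = \frac{15769}{-78} - \frac{47379}{\sqrt{112 + 145}} = 15769 \left(- \frac{1}{78}\right) - \frac{47379}{\sqrt{257}} = - \frac{1213}{6} - 47379 \frac{\sqrt{257}}{257} = - \frac{1213}{6} - \frac{47379 \sqrt{257}}{257}$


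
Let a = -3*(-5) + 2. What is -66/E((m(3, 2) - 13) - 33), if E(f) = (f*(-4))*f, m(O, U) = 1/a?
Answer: 867/110902 ≈ 0.0078177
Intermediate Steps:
a = 17 (a = 15 + 2 = 17)
m(O, U) = 1/17
E(f) = -4*f² (E(f) = (-4*f)*f = -4*f²)
-66/E((m(3, 2) - 13) - 33) = -66*(-1/(4*((1/17 - 13) - 33)²)) = -66*(-1/(4*(-220/17 - 33)²)) = -66/((-4*(-781/17)²)) = -66/((-4*609961/289)) = -66/(-2439844/289) = -66*(-289/2439844) = 867/110902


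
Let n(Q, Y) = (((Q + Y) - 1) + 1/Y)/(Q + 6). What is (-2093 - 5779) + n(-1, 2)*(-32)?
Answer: -39376/5 ≈ -7875.2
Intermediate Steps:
n(Q, Y) = (-1 + Q + Y + 1/Y)/(6 + Q) (n(Q, Y) = ((-1 + Q + Y) + 1/Y)/(6 + Q) = (-1 + Q + Y + 1/Y)/(6 + Q))
(-2093 - 5779) + n(-1, 2)*(-32) = (-2093 - 5779) + ((1 + 2**2 - 1*2 - 1*2)/(2*(6 - 1)))*(-32) = -7872 + ((1/2)*(1 + 4 - 2 - 2)/5)*(-32) = -7872 + ((1/2)*(1/5)*1)*(-32) = -7872 + (1/10)*(-32) = -7872 - 16/5 = -39376/5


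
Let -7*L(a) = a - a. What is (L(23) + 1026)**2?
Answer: 1052676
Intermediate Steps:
L(a) = 0 (L(a) = -(a - a)/7 = -1/7*0 = 0)
(L(23) + 1026)**2 = (0 + 1026)**2 = 1026**2 = 1052676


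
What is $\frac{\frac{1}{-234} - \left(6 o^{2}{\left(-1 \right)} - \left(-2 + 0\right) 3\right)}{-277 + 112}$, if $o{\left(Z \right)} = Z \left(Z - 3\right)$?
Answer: $\frac{23869}{38610} \approx 0.61821$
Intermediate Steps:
$o{\left(Z \right)} = Z \left(-3 + Z\right)$
$\frac{\frac{1}{-234} - \left(6 o^{2}{\left(-1 \right)} - \left(-2 + 0\right) 3\right)}{-277 + 112} = \frac{\frac{1}{-234} - \left(6 \left(-3 - 1\right)^{2} - \left(-2 + 0\right) 3\right)}{-277 + 112} = \frac{- \frac{1}{234} - \left(6 + 6 \left(\left(-1\right) \left(-4\right)\right)^{2}\right)}{-165} = \left(- \frac{1}{234} - \left(6 + 6 \cdot 4^{2}\right)\right) \left(- \frac{1}{165}\right) = \left(- \frac{1}{234} - 102\right) \left(- \frac{1}{165}\right) = \left(- \frac{23869}{234}\right) \left(- \frac{1}{165}\right) = \frac{23869}{38610}$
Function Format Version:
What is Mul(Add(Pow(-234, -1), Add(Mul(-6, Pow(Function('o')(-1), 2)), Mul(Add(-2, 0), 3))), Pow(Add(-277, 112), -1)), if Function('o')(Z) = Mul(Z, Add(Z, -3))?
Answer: Rational(23869, 38610) ≈ 0.61821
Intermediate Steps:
Function('o')(Z) = Mul(Z, Add(-3, Z))
Mul(Add(Pow(-234, -1), Add(Mul(-6, Pow(Function('o')(-1), 2)), Mul(Add(-2, 0), 3))), Pow(Add(-277, 112), -1)) = Mul(Add(Pow(-234, -1), Add(Mul(-6, Pow(Mul(-1, Add(-3, -1)), 2)), Mul(Add(-2, 0), 3))), Pow(Add(-277, 112), -1)) = Mul(Add(Rational(-1, 234), Add(Mul(-6, Pow(Mul(-1, -4), 2)), Mul(-2, 3))), Pow(-165, -1)) = Mul(Add(Rational(-1, 234), Add(Mul(-6, Pow(4, 2)), -6)), Rational(-1, 165)) = Mul(Add(Rational(-1, 234), Add(Mul(-6, 16), -6)), Rational(-1, 165)) = Mul(Add(Rational(-1, 234), Add(-96, -6)), Rational(-1, 165)) = Mul(Add(Rational(-1, 234), -102), Rational(-1, 165)) = Mul(Rational(-23869, 234), Rational(-1, 165)) = Rational(23869, 38610)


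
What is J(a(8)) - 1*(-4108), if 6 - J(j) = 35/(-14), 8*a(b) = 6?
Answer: 8233/2 ≈ 4116.5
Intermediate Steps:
a(b) = ¾ (a(b) = (⅛)*6 = ¾)
J(j) = 17/2 (J(j) = 6 - 35/(-14) = 6 - 35*(-1)/14 = 6 - 1*(-5/2) = 6 + 5/2 = 17/2)
J(a(8)) - 1*(-4108) = 17/2 - 1*(-4108) = 17/2 + 4108 = 8233/2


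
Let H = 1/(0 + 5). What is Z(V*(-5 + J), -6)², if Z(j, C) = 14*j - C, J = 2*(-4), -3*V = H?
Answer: 73984/225 ≈ 328.82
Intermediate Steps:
H = ⅕ (H = 1/5 = ⅕ ≈ 0.20000)
V = -1/15 (V = -⅓*⅕ = -1/15 ≈ -0.066667)
J = -8
Z(j, C) = -C + 14*j
Z(V*(-5 + J), -6)² = (-1*(-6) + 14*(-(-5 - 8)/15))² = (6 + 14*(-1/15*(-13)))² = (6 + 14*(13/15))² = (6 + 182/15)² = (272/15)² = 73984/225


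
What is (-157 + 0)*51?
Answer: -8007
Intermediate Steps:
(-157 + 0)*51 = -157*51 = -8007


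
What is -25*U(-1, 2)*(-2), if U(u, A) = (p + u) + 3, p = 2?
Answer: 200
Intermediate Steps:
U(u, A) = 5 + u (U(u, A) = (2 + u) + 3 = 5 + u)
-25*U(-1, 2)*(-2) = -25*(5 - 1)*(-2) = -25*4*(-2) = -100*(-2) = 200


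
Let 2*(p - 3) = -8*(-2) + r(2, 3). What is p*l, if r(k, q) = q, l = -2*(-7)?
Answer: 175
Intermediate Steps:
l = 14
p = 25/2 (p = 3 + (-8*(-2) + 3)/2 = 3 + (16 + 3)/2 = 3 + (½)*19 = 3 + 19/2 = 25/2 ≈ 12.500)
p*l = (25/2)*14 = 175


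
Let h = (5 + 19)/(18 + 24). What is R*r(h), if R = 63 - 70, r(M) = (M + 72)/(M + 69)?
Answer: -3556/487 ≈ -7.3018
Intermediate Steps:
h = 4/7 (h = 24/42 = 24*(1/42) = 4/7 ≈ 0.57143)
r(M) = (72 + M)/(69 + M)
R = -7
R*r(h) = -7*(72 + 4/7)/(69 + 4/7) = -7*508/(487/7*7) = -49*508/(487*7) = -7*508/487 = -3556/487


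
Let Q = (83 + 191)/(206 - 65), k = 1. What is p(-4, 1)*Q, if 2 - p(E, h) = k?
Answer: 274/141 ≈ 1.9433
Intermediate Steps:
Q = 274/141 ≈ 1.9433
p(E, h) = 1 (p(E, h) = 2 - 1*1 = 2 - 1 = 1)
p(-4, 1)*Q = 1*(274/141) = 274/141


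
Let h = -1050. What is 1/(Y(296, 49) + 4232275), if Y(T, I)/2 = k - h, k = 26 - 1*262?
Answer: 1/4233903 ≈ 2.3619e-7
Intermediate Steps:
k = -236 (k = 26 - 262 = -236)
Y(T, I) = 1628 (Y(T, I) = 2*(-236 - 1*(-1050)) = 2*(-236 + 1050) = 2*814 = 1628)
1/(Y(296, 49) + 4232275) = 1/(1628 + 4232275) = 1/4233903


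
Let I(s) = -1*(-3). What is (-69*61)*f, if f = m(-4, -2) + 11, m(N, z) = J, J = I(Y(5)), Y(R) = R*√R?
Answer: -58926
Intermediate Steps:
Y(R) = R^(3/2)
I(s) = 3
J = 3
m(N, z) = 3
f = 14 (f = 3 + 11 = 14)
(-69*61)*f = -69*61*14 = -4209*14 = -58926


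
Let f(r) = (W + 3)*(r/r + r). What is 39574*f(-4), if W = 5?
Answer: -949776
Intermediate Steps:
f(r) = 8 + 8*r (f(r) = (5 + 3)*(r/r + r) = 8*(1 + r) = 8 + 8*r)
39574*f(-4) = 39574*(8 + 8*(-4)) = 39574*(8 - 32) = 39574*(-24) = -949776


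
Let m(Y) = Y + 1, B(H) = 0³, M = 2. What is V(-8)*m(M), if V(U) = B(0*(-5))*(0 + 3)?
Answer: 0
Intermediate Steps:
B(H) = 0
m(Y) = 1 + Y
V(U) = 0 (V(U) = 0*(0 + 3) = 0*3 = 0)
V(-8)*m(M) = 0*(1 + 2) = 0*3 = 0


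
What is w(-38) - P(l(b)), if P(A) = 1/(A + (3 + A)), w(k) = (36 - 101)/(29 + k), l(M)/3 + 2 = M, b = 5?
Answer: 452/63 ≈ 7.1746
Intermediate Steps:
l(M) = -6 + 3*M
w(k) = -65/(29 + k)
P(A) = 1/(3 + 2*A)
w(-38) - P(l(b)) = -65/(29 - 38) - 1/(3 + 2*(-6 + 3*5)) = -65/(-9) - 1/(3 + 2*(-6 + 15)) = -65*(-⅑) - 1/(3 + 2*9) = 65/9 - 1/(3 + 18) = 65/9 - 1/21 = 452/63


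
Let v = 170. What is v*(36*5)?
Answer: 30600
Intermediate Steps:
v*(36*5) = 170*(36*5) = 170*180 = 30600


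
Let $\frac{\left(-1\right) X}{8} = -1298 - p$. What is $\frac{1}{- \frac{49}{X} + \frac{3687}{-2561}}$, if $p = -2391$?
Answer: $- \frac{22393384}{32113639} \approx -0.69732$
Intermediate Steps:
$X = -8744$ ($X = - 8 \left(-1298 - -2391\right) = - 8 \left(-1298 + 2391\right) = \left(-8\right) 1093 = -8744$)
$\frac{1}{- \frac{49}{X} + \frac{3687}{-2561}} = \frac{1}{- \frac{49}{-8744} + \frac{3687}{-2561}} = \frac{1}{\left(-49\right) \left(- \frac{1}{8744}\right) + 3687 \left(- \frac{1}{2561}\right)} = \frac{1}{\frac{49}{8744} - \frac{3687}{2561}} = \frac{1}{- \frac{32113639}{22393384}} = - \frac{22393384}{32113639}$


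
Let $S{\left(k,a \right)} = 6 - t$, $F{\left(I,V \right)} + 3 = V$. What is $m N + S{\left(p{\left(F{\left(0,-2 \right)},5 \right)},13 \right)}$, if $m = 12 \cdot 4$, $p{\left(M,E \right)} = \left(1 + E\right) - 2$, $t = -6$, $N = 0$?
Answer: $12$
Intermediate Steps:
$F{\left(I,V \right)} = -3 + V$
$p{\left(M,E \right)} = -1 + E$
$S{\left(k,a \right)} = 12$ ($S{\left(k,a \right)} = 6 - -6 = 6 + 6 = 12$)
$m = 48$
$m N + S{\left(p{\left(F{\left(0,-2 \right)},5 \right)},13 \right)} = 48 \cdot 0 + 12 = 0 + 12 = 12$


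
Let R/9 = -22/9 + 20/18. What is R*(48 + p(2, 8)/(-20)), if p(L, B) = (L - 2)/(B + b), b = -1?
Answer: -576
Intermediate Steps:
p(L, B) = (-2 + L)/(-1 + B) (p(L, B) = (L - 2)/(B - 1) = (-2 + L)/(-1 + B))
R = -12 (R = 9*(-22/9 + 20/18) = 9*(-22*⅑ + 20*(1/18)) = 9*(-22/9 + 10/9) = 9*(-4/3) = -12)
R*(48 + p(2, 8)/(-20)) = -12*(48 + ((-2 + 2)/(-1 + 8))/(-20)) = -12*(48 + (0/7)*(-1/20)) = -12*(48 + ((⅐)*0)*(-1/20)) = -12*(48 + 0*(-1/20)) = -12*(48 + 0) = -12*48 = -576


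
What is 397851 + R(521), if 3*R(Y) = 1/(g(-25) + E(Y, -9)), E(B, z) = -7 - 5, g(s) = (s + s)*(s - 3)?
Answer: 1656651565/4164 ≈ 3.9785e+5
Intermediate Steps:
g(s) = 2*s*(-3 + s) (g(s) = (2*s)*(-3 + s) = 2*s*(-3 + s))
E(B, z) = -12
R(Y) = 1/4164 (R(Y) = 1/(3*(2*(-25)*(-3 - 25) - 12)) = 1/(3*(2*(-25)*(-28) - 12)) = 1/(3*(1400 - 12)) = (⅓)/1388 = (⅓)*(1/1388) = 1/4164)
397851 + R(521) = 397851 + 1/4164 = 1656651565/4164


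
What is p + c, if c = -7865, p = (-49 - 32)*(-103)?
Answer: 478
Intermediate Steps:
p = 8343 (p = -81*(-103) = 8343)
p + c = 8343 - 7865 = 478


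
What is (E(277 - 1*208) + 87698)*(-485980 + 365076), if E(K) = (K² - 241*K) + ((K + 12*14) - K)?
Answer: -9188462192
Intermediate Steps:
E(K) = 168 + K² - 241*K (E(K) = (K² - 241*K) + ((K + 168) - K) = (K² - 241*K) + ((168 + K) - K) = (K² - 241*K) + 168 = 168 + K² - 241*K)
(E(277 - 1*208) + 87698)*(-485980 + 365076) = ((168 + (277 - 1*208)² - 241*(277 - 1*208)) + 87698)*(-485980 + 365076) = ((168 + (277 - 208)² - 241*(277 - 208)) + 87698)*(-120904) = ((168 + 69² - 241*69) + 87698)*(-120904) = ((168 + 4761 - 16629) + 87698)*(-120904) = (-11700 + 87698)*(-120904) = 75998*(-120904) = -9188462192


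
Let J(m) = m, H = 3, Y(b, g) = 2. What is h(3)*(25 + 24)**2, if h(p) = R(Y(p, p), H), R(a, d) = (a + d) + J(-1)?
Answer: 9604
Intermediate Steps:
R(a, d) = -1 + a + d (R(a, d) = (a + d) - 1 = -1 + a + d)
h(p) = 4 (h(p) = -1 + 2 + 3 = 4)
h(3)*(25 + 24)**2 = 4*(25 + 24)**2 = 4*49**2 = 4*2401 = 9604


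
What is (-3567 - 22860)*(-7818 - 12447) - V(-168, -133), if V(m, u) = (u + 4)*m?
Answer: 535521483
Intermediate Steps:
V(m, u) = m*(4 + u) (V(m, u) = (4 + u)*m = m*(4 + u))
(-3567 - 22860)*(-7818 - 12447) - V(-168, -133) = (-3567 - 22860)*(-7818 - 12447) - (-168)*(4 - 133) = -26427*(-20265) - (-168)*(-129) = 535543155 - 1*21672 = 535543155 - 21672 = 535521483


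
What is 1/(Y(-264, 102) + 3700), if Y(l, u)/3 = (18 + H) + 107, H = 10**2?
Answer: 1/4375 ≈ 0.00022857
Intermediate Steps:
H = 100
Y(l, u) = 675 (Y(l, u) = 3*((18 + 100) + 107) = 3*(118 + 107) = 3*225 = 675)
1/(Y(-264, 102) + 3700) = 1/(675 + 3700) = 1/4375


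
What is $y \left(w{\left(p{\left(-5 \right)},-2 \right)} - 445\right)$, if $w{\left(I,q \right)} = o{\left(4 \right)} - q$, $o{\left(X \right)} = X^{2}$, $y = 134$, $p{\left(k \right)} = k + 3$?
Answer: $-57218$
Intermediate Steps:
$p{\left(k \right)} = 3 + k$
$w{\left(I,q \right)} = 16 - q$ ($w{\left(I,q \right)} = 4^{2} - q = 16 - q$)
$y \left(w{\left(p{\left(-5 \right)},-2 \right)} - 445\right) = 134 \left(\left(16 - -2\right) - 445\right) = 134 \left(\left(16 + 2\right) - 445\right) = 134 \left(18 - 445\right) = 134 \left(-427\right) = -57218$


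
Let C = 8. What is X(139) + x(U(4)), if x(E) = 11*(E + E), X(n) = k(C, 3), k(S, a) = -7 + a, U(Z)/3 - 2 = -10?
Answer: -532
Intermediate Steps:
U(Z) = -24 (U(Z) = 6 + 3*(-10) = 6 - 30 = -24)
X(n) = -4 (X(n) = -7 + 3 = -4)
x(E) = 22*E (x(E) = 11*(2*E) = 22*E)
X(139) + x(U(4)) = -4 + 22*(-24) = -4 - 528 = -532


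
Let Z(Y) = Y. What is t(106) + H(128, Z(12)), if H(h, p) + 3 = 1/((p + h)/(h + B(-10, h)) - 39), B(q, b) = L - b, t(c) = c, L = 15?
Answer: 9164/89 ≈ 102.97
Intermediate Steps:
B(q, b) = 15 - b
H(h, p) = -3 + 1/(-39 + h/15 + p/15) (H(h, p) = -3 + 1/((p + h)/(h + (15 - h)) - 39) = -3 + 1/((h + p)/15 - 39) = -3 + 1/((h + p)*(1/15) - 39) = -3 + 1/((h/15 + p/15) - 39) = -3 + 1/(-39 + h/15 + p/15))
t(106) + H(128, Z(12)) = 106 + 3*(590 - 1*128 - 1*12)/(-585 + 128 + 12) = 106 + 3*(590 - 128 - 12)/(-445) = 106 + 3*(-1/445)*450 = 106 - 270/89 = 9164/89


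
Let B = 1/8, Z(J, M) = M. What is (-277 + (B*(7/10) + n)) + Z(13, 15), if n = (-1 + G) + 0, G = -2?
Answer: -21193/80 ≈ -264.91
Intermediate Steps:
B = ⅛ ≈ 0.12500
n = -3 (n = (-1 - 2) + 0 = -3 + 0 = -3)
(-277 + (B*(7/10) + n)) + Z(13, 15) = (-277 + ((7/10)/8 - 3)) + 15 = (-277 + ((7*(⅒))/8 - 3)) + 15 = (-277 + ((⅛)*(7/10) - 3)) + 15 = (-277 + (7/80 - 3)) + 15 = (-277 - 233/80) + 15 = -22393/80 + 15 = -21193/80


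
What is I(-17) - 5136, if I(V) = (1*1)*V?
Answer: -5153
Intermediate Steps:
I(V) = V (I(V) = 1*V = V)
I(-17) - 5136 = -17 - 5136 = -5153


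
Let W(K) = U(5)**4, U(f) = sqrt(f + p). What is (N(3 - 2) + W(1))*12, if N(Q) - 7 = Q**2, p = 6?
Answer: 1548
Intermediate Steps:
U(f) = sqrt(6 + f) (U(f) = sqrt(f + 6) = sqrt(6 + f))
N(Q) = 7 + Q**2
W(K) = 121 (W(K) = (sqrt(6 + 5))**4 = (sqrt(11))**4 = 121)
(N(3 - 2) + W(1))*12 = ((7 + (3 - 2)**2) + 121)*12 = ((7 + 1**2) + 121)*12 = ((7 + 1) + 121)*12 = (8 + 121)*12 = 129*12 = 1548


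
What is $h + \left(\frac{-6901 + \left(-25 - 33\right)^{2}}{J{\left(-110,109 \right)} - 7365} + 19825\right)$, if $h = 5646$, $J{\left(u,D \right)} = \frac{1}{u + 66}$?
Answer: $\frac{8254313359}{324061} \approx 25471.0$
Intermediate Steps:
$J{\left(u,D \right)} = \frac{1}{66 + u}$
$h + \left(\frac{-6901 + \left(-25 - 33\right)^{2}}{J{\left(-110,109 \right)} - 7365} + 19825\right) = 5646 + \left(\frac{-6901 + \left(-25 - 33\right)^{2}}{\frac{1}{66 - 110} - 7365} + 19825\right) = 5646 + \left(\frac{-6901 + \left(-58\right)^{2}}{\frac{1}{-44} - 7365} + 19825\right) = 5646 + \left(\frac{-6901 + 3364}{- \frac{1}{44} - 7365} + 19825\right) = 5646 + \left(- \frac{3537}{- \frac{324061}{44}} + 19825\right) = 5646 + \left(\left(-3537\right) \left(- \frac{44}{324061}\right) + 19825\right) = 5646 + \left(\frac{155628}{324061} + 19825\right) = 5646 + \frac{6424664953}{324061} = \frac{8254313359}{324061}$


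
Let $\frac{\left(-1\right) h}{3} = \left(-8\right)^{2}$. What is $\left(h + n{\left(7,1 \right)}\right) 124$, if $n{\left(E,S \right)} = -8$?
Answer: $-24800$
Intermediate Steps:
$h = -192$ ($h = - 3 \left(-8\right)^{2} = \left(-3\right) 64 = -192$)
$\left(h + n{\left(7,1 \right)}\right) 124 = \left(-192 - 8\right) 124 = \left(-200\right) 124 = -24800$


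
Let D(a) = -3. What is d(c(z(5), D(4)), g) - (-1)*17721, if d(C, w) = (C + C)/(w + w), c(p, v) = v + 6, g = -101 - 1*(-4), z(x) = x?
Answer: 1718934/97 ≈ 17721.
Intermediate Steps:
g = -97 (g = -101 + 4 = -97)
c(p, v) = 6 + v
d(C, w) = C/w (d(C, w) = (2*C)/((2*w)) = (2*C)*(1/(2*w)) = C/w)
d(c(z(5), D(4)), g) - (-1)*17721 = (6 - 3)/(-97) - (-1)*17721 = 3*(-1/97) - 1*(-17721) = -3/97 + 17721 = 1718934/97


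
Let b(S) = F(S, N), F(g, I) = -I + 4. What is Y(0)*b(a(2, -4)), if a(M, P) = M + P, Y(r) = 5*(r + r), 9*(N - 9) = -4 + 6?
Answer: 0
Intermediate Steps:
N = 83/9 (N = 9 + (-4 + 6)/9 = 9 + (⅑)*2 = 9 + 2/9 = 83/9 ≈ 9.2222)
Y(r) = 10*r (Y(r) = 5*(2*r) = 10*r)
F(g, I) = 4 - I
b(S) = -47/9 (b(S) = 4 - 1*83/9 = 4 - 83/9 = -47/9)
Y(0)*b(a(2, -4)) = (10*0)*(-47/9) = 0*(-47/9) = 0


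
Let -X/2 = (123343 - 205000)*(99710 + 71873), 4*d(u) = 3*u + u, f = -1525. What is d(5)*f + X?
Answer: 28021898437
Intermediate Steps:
d(u) = u (d(u) = (3*u + u)/4 = (4*u)/4 = u)
X = 28021906062 (X = -2*(123343 - 205000)*(99710 + 71873) = -(-163314)*171583 = -2*(-14010953031) = 28021906062)
d(5)*f + X = 5*(-1525) + 28021906062 = -7625 + 28021906062 = 28021898437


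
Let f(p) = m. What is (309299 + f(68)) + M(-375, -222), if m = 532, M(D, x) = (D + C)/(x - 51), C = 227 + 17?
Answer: 84583994/273 ≈ 3.0983e+5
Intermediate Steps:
C = 244
M(D, x) = (244 + D)/(-51 + x) (M(D, x) = (D + 244)/(x - 51) = (244 + D)/(-51 + x))
f(p) = 532
(309299 + f(68)) + M(-375, -222) = (309299 + 532) + (244 - 375)/(-51 - 222) = 309831 - 131/(-273) = 309831 - 1/273*(-131) = 309831 + 131/273 = 84583994/273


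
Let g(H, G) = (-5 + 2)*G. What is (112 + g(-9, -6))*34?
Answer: 4420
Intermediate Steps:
g(H, G) = -3*G
(112 + g(-9, -6))*34 = (112 - 3*(-6))*34 = (112 + 18)*34 = 130*34 = 4420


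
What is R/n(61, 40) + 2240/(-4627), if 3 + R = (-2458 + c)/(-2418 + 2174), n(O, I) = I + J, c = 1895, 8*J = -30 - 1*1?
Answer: -5864698/11652769 ≈ -0.50329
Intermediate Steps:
J = -31/8 (J = (-30 - 1*1)/8 = (-30 - 1)/8 = (⅛)*(-31) = -31/8 ≈ -3.8750)
n(O, I) = -31/8 + I (n(O, I) = I - 31/8 = -31/8 + I)
R = -169/244 (R = -3 + (-2458 + 1895)/(-2418 + 2174) = -3 - 563/(-244) = -3 - 563*(-1/244) = -3 + 563/244 = -169/244 ≈ -0.69262)
R/n(61, 40) + 2240/(-4627) = -169/(244*(-31/8 + 40)) + 2240/(-4627) = -169/(244*289/8) + 2240*(-1/4627) = -169/244*8/289 - 320/661 = -338/17629 - 320/661 = -5864698/11652769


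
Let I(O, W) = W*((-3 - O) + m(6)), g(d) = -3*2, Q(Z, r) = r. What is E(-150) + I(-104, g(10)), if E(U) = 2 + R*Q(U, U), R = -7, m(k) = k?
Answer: 410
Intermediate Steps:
g(d) = -6
E(U) = 2 - 7*U
I(O, W) = W*(3 - O) (I(O, W) = W*((-3 - O) + 6) = W*(3 - O))
E(-150) + I(-104, g(10)) = (2 - 7*(-150)) - 6*(3 - 1*(-104)) = (2 + 1050) - 6*(3 + 104) = 1052 - 6*107 = 1052 - 642 = 410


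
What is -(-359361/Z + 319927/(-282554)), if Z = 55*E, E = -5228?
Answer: -4773539207/40622788580 ≈ -0.11751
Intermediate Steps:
Z = -287540 (Z = 55*(-5228) = -287540)
-(-359361/Z + 319927/(-282554)) = -(-359361/(-287540) + 319927/(-282554)) = -(-359361*(-1/287540) + 319927*(-1/282554)) = -(359361/287540 - 319927/282554) = -1*4773539207/40622788580 = -4773539207/40622788580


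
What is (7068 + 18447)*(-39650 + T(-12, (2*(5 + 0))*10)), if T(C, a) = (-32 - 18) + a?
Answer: -1010394000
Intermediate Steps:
T(C, a) = -50 + a
(7068 + 18447)*(-39650 + T(-12, (2*(5 + 0))*10)) = (7068 + 18447)*(-39650 + (-50 + (2*(5 + 0))*10)) = 25515*(-39650 + (-50 + (2*5)*10)) = 25515*(-39650 + (-50 + 10*10)) = 25515*(-39650 + (-50 + 100)) = 25515*(-39650 + 50) = 25515*(-39600) = -1010394000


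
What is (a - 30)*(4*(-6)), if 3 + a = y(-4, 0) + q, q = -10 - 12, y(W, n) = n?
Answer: 1320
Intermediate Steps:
q = -22
a = -25 (a = -3 + (0 - 22) = -3 - 22 = -25)
(a - 30)*(4*(-6)) = (-25 - 30)*(4*(-6)) = -55*(-24) = 1320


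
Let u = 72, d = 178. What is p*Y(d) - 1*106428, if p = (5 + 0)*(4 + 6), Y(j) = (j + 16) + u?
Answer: -93128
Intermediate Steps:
Y(j) = 88 + j (Y(j) = (j + 16) + 72 = (16 + j) + 72 = 88 + j)
p = 50 (p = 5*10 = 50)
p*Y(d) - 1*106428 = 50*(88 + 178) - 1*106428 = 50*266 - 106428 = 13300 - 106428 = -93128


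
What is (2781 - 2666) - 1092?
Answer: -977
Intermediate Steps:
(2781 - 2666) - 1092 = 115 - 1092 = -977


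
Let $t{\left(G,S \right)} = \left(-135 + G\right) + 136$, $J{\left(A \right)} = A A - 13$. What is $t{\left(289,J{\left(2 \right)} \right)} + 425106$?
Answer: $425396$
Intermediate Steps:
$J{\left(A \right)} = -13 + A^{2}$ ($J{\left(A \right)} = A^{2} - 13 = -13 + A^{2}$)
$t{\left(G,S \right)} = 1 + G$
$t{\left(289,J{\left(2 \right)} \right)} + 425106 = \left(1 + 289\right) + 425106 = 290 + 425106 = 425396$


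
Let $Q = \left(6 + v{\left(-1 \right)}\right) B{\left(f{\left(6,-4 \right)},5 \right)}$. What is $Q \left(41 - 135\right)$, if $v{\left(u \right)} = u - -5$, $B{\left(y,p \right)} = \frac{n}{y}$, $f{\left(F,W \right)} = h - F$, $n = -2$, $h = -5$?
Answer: $- \frac{1880}{11} \approx -170.91$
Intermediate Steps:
$f{\left(F,W \right)} = -5 - F$
$B{\left(y,p \right)} = - \frac{2}{y}$
$v{\left(u \right)} = 5 + u$ ($v{\left(u \right)} = u + 5 = 5 + u$)
$Q = \frac{20}{11}$ ($Q = \left(6 + \left(5 - 1\right)\right) \left(- \frac{2}{-5 - 6}\right) = \left(6 + 4\right) \left(- \frac{2}{-5 - 6}\right) = 10 \left(- \frac{2}{-11}\right) = 10 \left(\left(-2\right) \left(- \frac{1}{11}\right)\right) = 10 \cdot \frac{2}{11} = \frac{20}{11} \approx 1.8182$)
$Q \left(41 - 135\right) = \frac{20 \left(41 - 135\right)}{11} = \frac{20}{11} \left(-94\right) = - \frac{1880}{11}$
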